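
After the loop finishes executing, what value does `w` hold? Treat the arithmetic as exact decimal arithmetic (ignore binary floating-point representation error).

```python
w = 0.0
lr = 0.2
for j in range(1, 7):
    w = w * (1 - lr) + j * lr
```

Let's trace through this code step by step.

Initialize: w = 0.0
Initialize: lr = 0.2
Entering loop: for j in range(1, 7):
After iteration 1: j = 1, w = 0.2
After iteration 2: j = 2, w = 0.56
After iteration 3: j = 3, w = 1.048
After iteration 4: j = 4, w = 1.6384
After iteration 5: j = 5, w = 2.31072
After iteration 6: j = 6, w = 3.048576
Loop ends.

Final answer: 3.048576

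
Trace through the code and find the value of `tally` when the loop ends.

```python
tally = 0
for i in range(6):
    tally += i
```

Let's trace through this code step by step.

Initialize: tally = 0
Entering loop: for i in range(6):
After iteration 1: i = 0, tally = 0
After iteration 2: i = 1, tally = 1
After iteration 3: i = 2, tally = 3
After iteration 4: i = 3, tally = 6
After iteration 5: i = 4, tally = 10
After iteration 6: i = 5, tally = 15
Loop ends.

Final answer: 15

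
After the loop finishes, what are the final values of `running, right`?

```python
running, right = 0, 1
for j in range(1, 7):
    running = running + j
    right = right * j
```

Let's trace through this code step by step.

Initialize: running = 0
Initialize: right = 1
Entering loop: for j in range(1, 7):
After iteration 1: j = 1, running = 1, right = 1
After iteration 2: j = 2, running = 3, right = 2
After iteration 3: j = 3, running = 6, right = 6
After iteration 4: j = 4, running = 10, right = 24
After iteration 5: j = 5, running = 15, right = 120
After iteration 6: j = 6, running = 21, right = 720
Loop ends.

Final answer: 21, 720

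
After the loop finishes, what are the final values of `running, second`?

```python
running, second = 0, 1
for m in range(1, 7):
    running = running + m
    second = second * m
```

Let's trace through this code step by step.

Initialize: running = 0
Initialize: second = 1
Entering loop: for m in range(1, 7):
After iteration 1: m = 1, running = 1, second = 1
After iteration 2: m = 2, running = 3, second = 2
After iteration 3: m = 3, running = 6, second = 6
After iteration 4: m = 4, running = 10, second = 24
After iteration 5: m = 5, running = 15, second = 120
After iteration 6: m = 6, running = 21, second = 720
Loop ends.

Final answer: 21, 720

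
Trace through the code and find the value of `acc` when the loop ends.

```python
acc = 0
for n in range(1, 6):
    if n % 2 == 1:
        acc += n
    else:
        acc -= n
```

Let's trace through this code step by step.

Initialize: acc = 0
Entering loop: for n in range(1, 6):
After iteration 1: n = 1, acc = 1
After iteration 2: n = 2, acc = -1
After iteration 3: n = 3, acc = 2
After iteration 4: n = 4, acc = -2
After iteration 5: n = 5, acc = 3
Loop ends.

Final answer: 3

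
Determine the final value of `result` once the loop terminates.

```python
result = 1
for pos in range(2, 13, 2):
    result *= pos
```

Let's trace through this code step by step.

Initialize: result = 1
Entering loop: for pos in range(2, 13, 2):
After iteration 1: pos = 2, result = 2
After iteration 2: pos = 4, result = 8
After iteration 3: pos = 6, result = 48
After iteration 4: pos = 8, result = 384
After iteration 5: pos = 10, result = 3840
After iteration 6: pos = 12, result = 46080
Loop ends.

Final answer: 46080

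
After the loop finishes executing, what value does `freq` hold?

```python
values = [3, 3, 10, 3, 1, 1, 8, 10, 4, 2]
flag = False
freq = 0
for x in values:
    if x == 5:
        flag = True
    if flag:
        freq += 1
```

Let's trace through this code step by step.

Initialize: values = [3, 3, 10, 3, 1, 1, 8, 10, 4, 2]
Initialize: flag = False
Initialize: freq = 0
Entering loop: for x in values:
After iteration 1: x = 3, freq = 0
After iteration 2: x = 3, freq = 0
After iteration 3: x = 10, freq = 0
After iteration 4: x = 3, freq = 0
After iteration 5: x = 1, freq = 0
After iteration 6: x = 1, freq = 0
After iteration 7: x = 8, freq = 0
After iteration 8: x = 10, freq = 0
After iteration 9: x = 4, freq = 0
After iteration 10: x = 2, freq = 0
Loop ends.

Final answer: 0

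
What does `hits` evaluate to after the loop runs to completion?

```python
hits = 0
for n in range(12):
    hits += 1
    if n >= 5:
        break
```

Let's trace through this code step by step.

Initialize: hits = 0
Entering loop: for n in range(12):
After iteration 1: n = 0, hits = 1
After iteration 2: n = 1, hits = 2
After iteration 3: n = 2, hits = 3
After iteration 4: n = 3, hits = 4
After iteration 5: n = 4, hits = 5
After iteration 6: n = 5, hits = 6
Loop ends.

Final answer: 6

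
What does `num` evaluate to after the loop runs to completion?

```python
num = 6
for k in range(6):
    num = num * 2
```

Let's trace through this code step by step.

Initialize: num = 6
Entering loop: for k in range(6):
After iteration 1: k = 0, num = 12
After iteration 2: k = 1, num = 24
After iteration 3: k = 2, num = 48
After iteration 4: k = 3, num = 96
After iteration 5: k = 4, num = 192
After iteration 6: k = 5, num = 384
Loop ends.

Final answer: 384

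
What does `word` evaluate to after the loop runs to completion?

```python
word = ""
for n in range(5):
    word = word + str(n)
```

Let's trace through this code step by step.

Initialize: word = ''
Entering loop: for n in range(5):
After iteration 1: n = 0, word = '0'
After iteration 2: n = 1, word = '01'
After iteration 3: n = 2, word = '012'
After iteration 4: n = 3, word = '0123'
After iteration 5: n = 4, word = '01234'
Loop ends.

Final answer: '01234'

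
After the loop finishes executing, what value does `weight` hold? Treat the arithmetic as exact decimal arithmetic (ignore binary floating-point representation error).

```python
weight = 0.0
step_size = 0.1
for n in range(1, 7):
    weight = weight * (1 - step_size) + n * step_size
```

Let's trace through this code step by step.

Initialize: weight = 0.0
Initialize: step_size = 0.1
Entering loop: for n in range(1, 7):
After iteration 1: n = 1, weight = 0.1
After iteration 2: n = 2, weight = 0.29
After iteration 3: n = 3, weight = 0.561
After iteration 4: n = 4, weight = 0.9049
After iteration 5: n = 5, weight = 1.31441
After iteration 6: n = 6, weight = 1.782969
Loop ends.

Final answer: 1.782969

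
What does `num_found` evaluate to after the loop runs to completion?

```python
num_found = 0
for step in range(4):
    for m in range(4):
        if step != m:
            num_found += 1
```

Let's trace through this code step by step.

Initialize: num_found = 0
Entering loop: for step in range(4):
After iteration 1: step = 0, num_found = 3
After iteration 2: step = 1, num_found = 6
After iteration 3: step = 2, num_found = 9
After iteration 4: step = 3, num_found = 12
Loop ends.

Final answer: 12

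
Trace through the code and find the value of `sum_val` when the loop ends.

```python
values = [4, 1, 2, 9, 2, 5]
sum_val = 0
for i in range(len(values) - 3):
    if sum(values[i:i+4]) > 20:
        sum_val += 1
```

Let's trace through this code step by step.

Initialize: values = [4, 1, 2, 9, 2, 5]
Initialize: sum_val = 0
Entering loop: for i in range(len(values) - 3):
After iteration 1: i = 0, sum_val = 0
After iteration 2: i = 1, sum_val = 0
After iteration 3: i = 2, sum_val = 0
Loop ends.

Final answer: 0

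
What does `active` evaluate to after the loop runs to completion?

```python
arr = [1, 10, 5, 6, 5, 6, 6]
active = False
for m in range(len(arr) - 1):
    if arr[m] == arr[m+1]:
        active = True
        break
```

Let's trace through this code step by step.

Initialize: arr = [1, 10, 5, 6, 5, 6, 6]
Initialize: active = False
Entering loop: for m in range(len(arr) - 1):
After iteration 1: m = 0, active = False
After iteration 2: m = 1, active = False
After iteration 3: m = 2, active = False
After iteration 4: m = 3, active = False
After iteration 5: m = 4, active = False
After iteration 6: m = 5, active = True
Loop ends.

Final answer: True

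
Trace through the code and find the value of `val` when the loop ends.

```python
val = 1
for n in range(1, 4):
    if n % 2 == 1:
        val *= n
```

Let's trace through this code step by step.

Initialize: val = 1
Entering loop: for n in range(1, 4):
After iteration 1: n = 1, val = 1
After iteration 2: n = 2, val = 1
After iteration 3: n = 3, val = 3
Loop ends.

Final answer: 3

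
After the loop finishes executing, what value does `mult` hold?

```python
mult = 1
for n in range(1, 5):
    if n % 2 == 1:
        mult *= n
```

Let's trace through this code step by step.

Initialize: mult = 1
Entering loop: for n in range(1, 5):
After iteration 1: n = 1, mult = 1
After iteration 2: n = 2, mult = 1
After iteration 3: n = 3, mult = 3
After iteration 4: n = 4, mult = 3
Loop ends.

Final answer: 3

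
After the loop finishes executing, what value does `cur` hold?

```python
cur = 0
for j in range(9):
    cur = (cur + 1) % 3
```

Let's trace through this code step by step.

Initialize: cur = 0
Entering loop: for j in range(9):
After iteration 1: j = 0, cur = 1
After iteration 2: j = 1, cur = 2
After iteration 3: j = 2, cur = 0
After iteration 4: j = 3, cur = 1
After iteration 5: j = 4, cur = 2
After iteration 6: j = 5, cur = 0
After iteration 7: j = 6, cur = 1
After iteration 8: j = 7, cur = 2
After iteration 9: j = 8, cur = 0
Loop ends.

Final answer: 0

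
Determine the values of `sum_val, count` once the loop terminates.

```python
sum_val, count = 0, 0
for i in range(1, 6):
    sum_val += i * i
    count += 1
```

Let's trace through this code step by step.

Initialize: sum_val = 0
Initialize: count = 0
Entering loop: for i in range(1, 6):
After iteration 1: i = 1, sum_val = 1, count = 1
After iteration 2: i = 2, sum_val = 5, count = 2
After iteration 3: i = 3, sum_val = 14, count = 3
After iteration 4: i = 4, sum_val = 30, count = 4
After iteration 5: i = 5, sum_val = 55, count = 5
Loop ends.

Final answer: 55, 5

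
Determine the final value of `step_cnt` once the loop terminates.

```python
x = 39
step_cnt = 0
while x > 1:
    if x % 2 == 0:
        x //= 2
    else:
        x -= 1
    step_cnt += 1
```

Let's trace through this code step by step.

Initialize: x = 39
Initialize: step_cnt = 0
Entering loop: while x > 1:
After iteration 1: x = 38, step_cnt = 1
After iteration 2: x = 19, step_cnt = 2
After iteration 3: x = 18, step_cnt = 3
After iteration 4: x = 9, step_cnt = 4
After iteration 5: x = 8, step_cnt = 5
After iteration 6: x = 4, step_cnt = 6
After iteration 7: x = 2, step_cnt = 7
After iteration 8: x = 1, step_cnt = 8
Loop ends.

Final answer: 8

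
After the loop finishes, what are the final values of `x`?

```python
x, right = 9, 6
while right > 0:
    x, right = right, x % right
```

Let's trace through this code step by step.

Initialize: x = 9
Initialize: right = 6
Entering loop: while right > 0:
After iteration 1: x = 6, right = 3
After iteration 2: x = 3, right = 0
Loop ends.

Final answer: 3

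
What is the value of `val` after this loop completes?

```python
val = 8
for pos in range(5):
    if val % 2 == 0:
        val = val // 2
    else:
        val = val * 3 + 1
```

Let's trace through this code step by step.

Initialize: val = 8
Entering loop: for pos in range(5):
After iteration 1: pos = 0, val = 4
After iteration 2: pos = 1, val = 2
After iteration 3: pos = 2, val = 1
After iteration 4: pos = 3, val = 4
After iteration 5: pos = 4, val = 2
Loop ends.

Final answer: 2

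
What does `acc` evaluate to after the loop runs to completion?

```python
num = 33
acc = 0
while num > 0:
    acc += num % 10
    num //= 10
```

Let's trace through this code step by step.

Initialize: num = 33
Initialize: acc = 0
Entering loop: while num > 0:
After iteration 1: num = 3, acc = 3
After iteration 2: num = 0, acc = 6
Loop ends.

Final answer: 6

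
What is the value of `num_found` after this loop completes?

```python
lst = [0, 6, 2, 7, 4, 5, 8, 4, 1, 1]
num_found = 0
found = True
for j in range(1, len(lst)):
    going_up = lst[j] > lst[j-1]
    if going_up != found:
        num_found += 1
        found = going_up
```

Let's trace through this code step by step.

Initialize: lst = [0, 6, 2, 7, 4, 5, 8, 4, 1, 1]
Initialize: num_found = 0
Initialize: found = True
Entering loop: for j in range(1, len(lst)):
After iteration 1: j = 1, num_found = 0, found = True, going_up = True
After iteration 2: j = 2, num_found = 1, found = False, going_up = False
After iteration 3: j = 3, num_found = 2, found = True, going_up = True
After iteration 4: j = 4, num_found = 3, found = False, going_up = False
After iteration 5: j = 5, num_found = 4, found = True, going_up = True
After iteration 6: j = 6, num_found = 4, found = True, going_up = True
After iteration 7: j = 7, num_found = 5, found = False, going_up = False
After iteration 8: j = 8, num_found = 5, found = False, going_up = False
After iteration 9: j = 9, num_found = 5, found = False, going_up = False
Loop ends.

Final answer: 5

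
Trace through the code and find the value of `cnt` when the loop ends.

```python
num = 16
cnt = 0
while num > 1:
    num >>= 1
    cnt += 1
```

Let's trace through this code step by step.

Initialize: num = 16
Initialize: cnt = 0
Entering loop: while num > 1:
After iteration 1: num = 8, cnt = 1
After iteration 2: num = 4, cnt = 2
After iteration 3: num = 2, cnt = 3
After iteration 4: num = 1, cnt = 4
Loop ends.

Final answer: 4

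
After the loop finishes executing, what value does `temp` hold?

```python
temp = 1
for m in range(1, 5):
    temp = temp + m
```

Let's trace through this code step by step.

Initialize: temp = 1
Entering loop: for m in range(1, 5):
After iteration 1: m = 1, temp = 2
After iteration 2: m = 2, temp = 4
After iteration 3: m = 3, temp = 7
After iteration 4: m = 4, temp = 11
Loop ends.

Final answer: 11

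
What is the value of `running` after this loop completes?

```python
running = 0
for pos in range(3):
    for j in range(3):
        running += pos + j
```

Let's trace through this code step by step.

Initialize: running = 0
Entering loop: for pos in range(3):
After iteration 1: pos = 0, running = 3
After iteration 2: pos = 1, running = 9
After iteration 3: pos = 2, running = 18
Loop ends.

Final answer: 18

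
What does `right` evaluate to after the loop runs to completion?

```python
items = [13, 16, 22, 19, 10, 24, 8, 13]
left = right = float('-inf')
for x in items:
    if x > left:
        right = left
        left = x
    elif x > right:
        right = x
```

Let's trace through this code step by step.

Initialize: items = [13, 16, 22, 19, 10, 24, 8, 13]
Initialize: left = -inf
Initialize: right = -inf
Entering loop: for x in items:
After iteration 1: x = 13, left = 13, right = -inf
After iteration 2: x = 16, left = 16, right = 13
After iteration 3: x = 22, left = 22, right = 16
After iteration 4: x = 19, left = 22, right = 19
After iteration 5: x = 10, left = 22, right = 19
After iteration 6: x = 24, left = 24, right = 22
After iteration 7: x = 8, left = 24, right = 22
After iteration 8: x = 13, left = 24, right = 22
Loop ends.

Final answer: 22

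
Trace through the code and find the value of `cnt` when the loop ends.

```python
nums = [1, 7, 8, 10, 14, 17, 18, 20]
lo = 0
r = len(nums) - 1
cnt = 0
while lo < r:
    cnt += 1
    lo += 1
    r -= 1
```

Let's trace through this code step by step.

Initialize: nums = [1, 7, 8, 10, 14, 17, 18, 20]
Initialize: lo = 0
Initialize: r = 7
Initialize: cnt = 0
Entering loop: while lo < r:
After iteration 1: lo = 1, r = 6, cnt = 1
After iteration 2: lo = 2, r = 5, cnt = 2
After iteration 3: lo = 3, r = 4, cnt = 3
After iteration 4: lo = 4, r = 3, cnt = 4
Loop ends.

Final answer: 4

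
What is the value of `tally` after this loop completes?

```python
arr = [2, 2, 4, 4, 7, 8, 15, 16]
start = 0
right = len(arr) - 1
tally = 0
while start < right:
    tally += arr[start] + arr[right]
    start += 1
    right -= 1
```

Let's trace through this code step by step.

Initialize: arr = [2, 2, 4, 4, 7, 8, 15, 16]
Initialize: start = 0
Initialize: right = 7
Initialize: tally = 0
Entering loop: while start < right:
After iteration 1: start = 1, right = 6, tally = 18
After iteration 2: start = 2, right = 5, tally = 35
After iteration 3: start = 3, right = 4, tally = 47
After iteration 4: start = 4, right = 3, tally = 58
Loop ends.

Final answer: 58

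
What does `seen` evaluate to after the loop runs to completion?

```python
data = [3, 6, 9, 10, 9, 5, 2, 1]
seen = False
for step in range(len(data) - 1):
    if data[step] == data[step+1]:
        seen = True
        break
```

Let's trace through this code step by step.

Initialize: data = [3, 6, 9, 10, 9, 5, 2, 1]
Initialize: seen = False
Entering loop: for step in range(len(data) - 1):
After iteration 1: step = 0, seen = False
After iteration 2: step = 1, seen = False
After iteration 3: step = 2, seen = False
After iteration 4: step = 3, seen = False
After iteration 5: step = 4, seen = False
After iteration 6: step = 5, seen = False
After iteration 7: step = 6, seen = False
Loop ends.

Final answer: False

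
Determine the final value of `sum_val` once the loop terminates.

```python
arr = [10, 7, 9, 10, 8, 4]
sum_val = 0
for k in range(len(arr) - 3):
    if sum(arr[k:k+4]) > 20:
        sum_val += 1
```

Let's trace through this code step by step.

Initialize: arr = [10, 7, 9, 10, 8, 4]
Initialize: sum_val = 0
Entering loop: for k in range(len(arr) - 3):
After iteration 1: k = 0, sum_val = 1
After iteration 2: k = 1, sum_val = 2
After iteration 3: k = 2, sum_val = 3
Loop ends.

Final answer: 3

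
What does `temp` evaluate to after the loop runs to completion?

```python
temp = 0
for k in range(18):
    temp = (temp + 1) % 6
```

Let's trace through this code step by step.

Initialize: temp = 0
Entering loop: for k in range(18):
After iteration 1: k = 0, temp = 1
After iteration 2: k = 1, temp = 2
After iteration 3: k = 2, temp = 3
After iteration 4: k = 3, temp = 4
After iteration 5: k = 4, temp = 5
After iteration 6: k = 5, temp = 0
After iteration 7: k = 6, temp = 1
After iteration 8: k = 7, temp = 2
After iteration 9: k = 8, temp = 3
After iteration 10: k = 9, temp = 4
After iteration 11: k = 10, temp = 5
After iteration 12: k = 11, temp = 0
After iteration 13: k = 12, temp = 1
After iteration 14: k = 13, temp = 2
After iteration 15: k = 14, temp = 3
After iteration 16: k = 15, temp = 4
After iteration 17: k = 16, temp = 5
After iteration 18: k = 17, temp = 0
Loop ends.

Final answer: 0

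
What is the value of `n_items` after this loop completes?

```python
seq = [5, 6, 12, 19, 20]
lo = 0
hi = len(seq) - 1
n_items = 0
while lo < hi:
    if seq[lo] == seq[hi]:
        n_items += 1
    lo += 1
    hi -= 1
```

Let's trace through this code step by step.

Initialize: seq = [5, 6, 12, 19, 20]
Initialize: lo = 0
Initialize: hi = 4
Initialize: n_items = 0
Entering loop: while lo < hi:
After iteration 1: lo = 1, hi = 3, n_items = 0
After iteration 2: lo = 2, hi = 2, n_items = 0
Loop ends.

Final answer: 0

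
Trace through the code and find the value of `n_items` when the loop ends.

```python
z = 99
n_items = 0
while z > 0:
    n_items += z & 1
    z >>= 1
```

Let's trace through this code step by step.

Initialize: z = 99
Initialize: n_items = 0
Entering loop: while z > 0:
After iteration 1: z = 49, n_items = 1
After iteration 2: z = 24, n_items = 2
After iteration 3: z = 12, n_items = 2
After iteration 4: z = 6, n_items = 2
After iteration 5: z = 3, n_items = 2
After iteration 6: z = 1, n_items = 3
After iteration 7: z = 0, n_items = 4
Loop ends.

Final answer: 4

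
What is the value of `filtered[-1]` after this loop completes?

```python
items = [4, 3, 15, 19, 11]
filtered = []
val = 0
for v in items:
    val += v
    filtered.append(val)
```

Let's trace through this code step by step.

Initialize: items = [4, 3, 15, 19, 11]
Initialize: filtered = []
Initialize: val = 0
Entering loop: for v in items:
After iteration 1: v = 4, filtered = [4], val = 4
After iteration 2: v = 3, filtered = [4, 7], val = 7
After iteration 3: v = 15, filtered = [4, 7, 22], val = 22
After iteration 4: v = 19, filtered = [4, 7, 22, 41], val = 41
After iteration 5: v = 11, filtered = [4, 7, 22, 41, 52], val = 52
Loop ends.
filtered[-1] = 52

Final answer: 52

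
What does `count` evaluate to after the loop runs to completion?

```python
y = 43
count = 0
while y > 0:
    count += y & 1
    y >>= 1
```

Let's trace through this code step by step.

Initialize: y = 43
Initialize: count = 0
Entering loop: while y > 0:
After iteration 1: y = 21, count = 1
After iteration 2: y = 10, count = 2
After iteration 3: y = 5, count = 2
After iteration 4: y = 2, count = 3
After iteration 5: y = 1, count = 3
After iteration 6: y = 0, count = 4
Loop ends.

Final answer: 4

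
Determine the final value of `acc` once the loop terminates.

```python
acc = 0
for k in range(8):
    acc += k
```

Let's trace through this code step by step.

Initialize: acc = 0
Entering loop: for k in range(8):
After iteration 1: k = 0, acc = 0
After iteration 2: k = 1, acc = 1
After iteration 3: k = 2, acc = 3
After iteration 4: k = 3, acc = 6
After iteration 5: k = 4, acc = 10
After iteration 6: k = 5, acc = 15
After iteration 7: k = 6, acc = 21
After iteration 8: k = 7, acc = 28
Loop ends.

Final answer: 28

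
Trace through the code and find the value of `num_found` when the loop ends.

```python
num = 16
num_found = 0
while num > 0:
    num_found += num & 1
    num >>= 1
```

Let's trace through this code step by step.

Initialize: num = 16
Initialize: num_found = 0
Entering loop: while num > 0:
After iteration 1: num = 8, num_found = 0
After iteration 2: num = 4, num_found = 0
After iteration 3: num = 2, num_found = 0
After iteration 4: num = 1, num_found = 0
After iteration 5: num = 0, num_found = 1
Loop ends.

Final answer: 1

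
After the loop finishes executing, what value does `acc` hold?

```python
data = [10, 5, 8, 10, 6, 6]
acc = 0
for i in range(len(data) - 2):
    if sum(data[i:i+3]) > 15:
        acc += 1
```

Let's trace through this code step by step.

Initialize: data = [10, 5, 8, 10, 6, 6]
Initialize: acc = 0
Entering loop: for i in range(len(data) - 2):
After iteration 1: i = 0, acc = 1
After iteration 2: i = 1, acc = 2
After iteration 3: i = 2, acc = 3
After iteration 4: i = 3, acc = 4
Loop ends.

Final answer: 4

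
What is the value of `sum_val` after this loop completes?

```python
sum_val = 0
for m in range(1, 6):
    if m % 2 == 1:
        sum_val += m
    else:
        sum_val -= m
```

Let's trace through this code step by step.

Initialize: sum_val = 0
Entering loop: for m in range(1, 6):
After iteration 1: m = 1, sum_val = 1
After iteration 2: m = 2, sum_val = -1
After iteration 3: m = 3, sum_val = 2
After iteration 4: m = 4, sum_val = -2
After iteration 5: m = 5, sum_val = 3
Loop ends.

Final answer: 3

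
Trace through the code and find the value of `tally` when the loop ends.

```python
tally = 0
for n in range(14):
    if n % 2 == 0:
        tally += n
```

Let's trace through this code step by step.

Initialize: tally = 0
Entering loop: for n in range(14):
After iteration 1: n = 0, tally = 0
After iteration 2: n = 1, tally = 0
After iteration 3: n = 2, tally = 2
After iteration 4: n = 3, tally = 2
After iteration 5: n = 4, tally = 6
After iteration 6: n = 5, tally = 6
After iteration 7: n = 6, tally = 12
After iteration 8: n = 7, tally = 12
After iteration 9: n = 8, tally = 20
After iteration 10: n = 9, tally = 20
After iteration 11: n = 10, tally = 30
After iteration 12: n = 11, tally = 30
After iteration 13: n = 12, tally = 42
After iteration 14: n = 13, tally = 42
Loop ends.

Final answer: 42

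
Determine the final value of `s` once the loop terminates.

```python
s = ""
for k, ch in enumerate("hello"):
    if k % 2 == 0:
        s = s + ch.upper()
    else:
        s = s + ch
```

Let's trace through this code step by step.

Initialize: s = ''
Entering loop: for k, ch in enumerate("hello"):
After iteration 1: k = 0, ch = 'h', s = 'H'
After iteration 2: k = 1, ch = 'e', s = 'He'
After iteration 3: k = 2, ch = 'l', s = 'HeL'
After iteration 4: k = 3, ch = 'l', s = 'HeLl'
After iteration 5: k = 4, ch = 'o', s = 'HeLlO'
Loop ends.

Final answer: 'HeLlO'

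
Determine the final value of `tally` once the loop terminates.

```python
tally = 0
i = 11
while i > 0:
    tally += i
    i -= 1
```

Let's trace through this code step by step.

Initialize: tally = 0
Initialize: i = 11
Entering loop: while i > 0:
After iteration 1: tally = 11, i = 10
After iteration 2: tally = 21, i = 9
After iteration 3: tally = 30, i = 8
After iteration 4: tally = 38, i = 7
After iteration 5: tally = 45, i = 6
After iteration 6: tally = 51, i = 5
After iteration 7: tally = 56, i = 4
After iteration 8: tally = 60, i = 3
After iteration 9: tally = 63, i = 2
After iteration 10: tally = 65, i = 1
After iteration 11: tally = 66, i = 0
Loop ends.

Final answer: 66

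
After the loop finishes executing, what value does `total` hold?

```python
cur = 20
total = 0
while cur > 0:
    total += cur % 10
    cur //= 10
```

Let's trace through this code step by step.

Initialize: cur = 20
Initialize: total = 0
Entering loop: while cur > 0:
After iteration 1: cur = 2, total = 0
After iteration 2: cur = 0, total = 2
Loop ends.

Final answer: 2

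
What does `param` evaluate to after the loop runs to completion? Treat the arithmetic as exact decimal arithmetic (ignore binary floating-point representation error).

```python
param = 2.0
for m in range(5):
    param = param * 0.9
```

Let's trace through this code step by step.

Initialize: param = 2.0
Entering loop: for m in range(5):
After iteration 1: m = 0, param = 1.8
After iteration 2: m = 1, param = 1.62
After iteration 3: m = 2, param = 1.458
After iteration 4: m = 3, param = 1.3122
After iteration 5: m = 4, param = 1.18098
Loop ends.

Final answer: 1.18098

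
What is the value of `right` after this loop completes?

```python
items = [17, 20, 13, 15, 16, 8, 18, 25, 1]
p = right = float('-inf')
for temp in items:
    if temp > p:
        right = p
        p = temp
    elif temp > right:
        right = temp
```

Let's trace through this code step by step.

Initialize: items = [17, 20, 13, 15, 16, 8, 18, 25, 1]
Initialize: p = -inf
Initialize: right = -inf
Entering loop: for temp in items:
After iteration 1: temp = 17, p = 17, right = -inf
After iteration 2: temp = 20, p = 20, right = 17
After iteration 3: temp = 13, p = 20, right = 17
After iteration 4: temp = 15, p = 20, right = 17
After iteration 5: temp = 16, p = 20, right = 17
After iteration 6: temp = 8, p = 20, right = 17
After iteration 7: temp = 18, p = 20, right = 18
After iteration 8: temp = 25, p = 25, right = 20
After iteration 9: temp = 1, p = 25, right = 20
Loop ends.

Final answer: 20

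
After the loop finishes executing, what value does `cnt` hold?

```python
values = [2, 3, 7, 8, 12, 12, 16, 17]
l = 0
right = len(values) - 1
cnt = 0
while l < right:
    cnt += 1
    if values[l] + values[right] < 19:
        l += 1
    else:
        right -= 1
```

Let's trace through this code step by step.

Initialize: values = [2, 3, 7, 8, 12, 12, 16, 17]
Initialize: l = 0
Initialize: right = 7
Initialize: cnt = 0
Entering loop: while l < right:
After iteration 1: l = 0, right = 6, cnt = 1
After iteration 2: l = 1, right = 6, cnt = 2
After iteration 3: l = 1, right = 5, cnt = 3
After iteration 4: l = 2, right = 5, cnt = 4
After iteration 5: l = 2, right = 4, cnt = 5
After iteration 6: l = 2, right = 3, cnt = 6
After iteration 7: l = 3, right = 3, cnt = 7
Loop ends.

Final answer: 7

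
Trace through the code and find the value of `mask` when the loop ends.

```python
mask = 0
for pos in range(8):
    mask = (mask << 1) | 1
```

Let's trace through this code step by step.

Initialize: mask = 0
Entering loop: for pos in range(8):
After iteration 1: pos = 0, mask = 1
After iteration 2: pos = 1, mask = 3
After iteration 3: pos = 2, mask = 7
After iteration 4: pos = 3, mask = 15
After iteration 5: pos = 4, mask = 31
After iteration 6: pos = 5, mask = 63
After iteration 7: pos = 6, mask = 127
After iteration 8: pos = 7, mask = 255
Loop ends.

Final answer: 255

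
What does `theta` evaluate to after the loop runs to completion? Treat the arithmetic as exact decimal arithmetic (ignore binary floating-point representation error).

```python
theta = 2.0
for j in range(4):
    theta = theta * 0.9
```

Let's trace through this code step by step.

Initialize: theta = 2.0
Entering loop: for j in range(4):
After iteration 1: j = 0, theta = 1.8
After iteration 2: j = 1, theta = 1.62
After iteration 3: j = 2, theta = 1.458
After iteration 4: j = 3, theta = 1.3122
Loop ends.

Final answer: 1.3122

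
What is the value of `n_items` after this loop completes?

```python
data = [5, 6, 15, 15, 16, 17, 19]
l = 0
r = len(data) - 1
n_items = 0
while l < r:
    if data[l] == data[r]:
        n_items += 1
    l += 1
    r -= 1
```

Let's trace through this code step by step.

Initialize: data = [5, 6, 15, 15, 16, 17, 19]
Initialize: l = 0
Initialize: r = 6
Initialize: n_items = 0
Entering loop: while l < r:
After iteration 1: l = 1, r = 5, n_items = 0
After iteration 2: l = 2, r = 4, n_items = 0
After iteration 3: l = 3, r = 3, n_items = 0
Loop ends.

Final answer: 0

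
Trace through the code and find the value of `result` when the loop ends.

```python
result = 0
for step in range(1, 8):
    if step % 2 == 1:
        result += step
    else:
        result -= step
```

Let's trace through this code step by step.

Initialize: result = 0
Entering loop: for step in range(1, 8):
After iteration 1: step = 1, result = 1
After iteration 2: step = 2, result = -1
After iteration 3: step = 3, result = 2
After iteration 4: step = 4, result = -2
After iteration 5: step = 5, result = 3
After iteration 6: step = 6, result = -3
After iteration 7: step = 7, result = 4
Loop ends.

Final answer: 4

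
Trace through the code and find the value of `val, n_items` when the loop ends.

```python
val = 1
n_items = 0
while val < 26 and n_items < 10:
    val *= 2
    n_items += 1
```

Let's trace through this code step by step.

Initialize: val = 1
Initialize: n_items = 0
Entering loop: while val < 26 and n_items < 10:
After iteration 1: val = 2, n_items = 1
After iteration 2: val = 4, n_items = 2
After iteration 3: val = 8, n_items = 3
After iteration 4: val = 16, n_items = 4
After iteration 5: val = 32, n_items = 5
Loop ends.

Final answer: 32, 5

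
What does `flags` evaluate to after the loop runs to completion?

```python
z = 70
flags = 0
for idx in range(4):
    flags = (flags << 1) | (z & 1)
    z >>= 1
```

Let's trace through this code step by step.

Initialize: z = 70
Initialize: flags = 0
Entering loop: for idx in range(4):
After iteration 1: idx = 0, z = 35, flags = 0
After iteration 2: idx = 1, z = 17, flags = 1
After iteration 3: idx = 2, z = 8, flags = 3
After iteration 4: idx = 3, z = 4, flags = 6
Loop ends.

Final answer: 6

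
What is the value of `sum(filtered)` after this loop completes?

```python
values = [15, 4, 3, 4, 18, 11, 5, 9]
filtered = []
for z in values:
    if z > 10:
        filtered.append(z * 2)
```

Let's trace through this code step by step.

Initialize: values = [15, 4, 3, 4, 18, 11, 5, 9]
Initialize: filtered = []
Entering loop: for z in values:
After iteration 1: z = 15, filtered = [30]
After iteration 2: z = 4, filtered = [30]
After iteration 3: z = 3, filtered = [30]
After iteration 4: z = 4, filtered = [30]
After iteration 5: z = 18, filtered = [30, 36]
After iteration 6: z = 11, filtered = [30, 36, 22]
After iteration 7: z = 5, filtered = [30, 36, 22]
After iteration 8: z = 9, filtered = [30, 36, 22]
Loop ends.
sum(filtered) = 88

Final answer: 88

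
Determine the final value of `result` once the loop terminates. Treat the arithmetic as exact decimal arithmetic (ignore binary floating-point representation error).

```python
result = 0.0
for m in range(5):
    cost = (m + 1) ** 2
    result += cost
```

Let's trace through this code step by step.

Initialize: result = 0.0
Entering loop: for m in range(5):
After iteration 1: m = 0, result = 1.0, cost = 1
After iteration 2: m = 1, result = 5.0, cost = 4
After iteration 3: m = 2, result = 14.0, cost = 9
After iteration 4: m = 3, result = 30.0, cost = 16
After iteration 5: m = 4, result = 55.0, cost = 25
Loop ends.

Final answer: 55.0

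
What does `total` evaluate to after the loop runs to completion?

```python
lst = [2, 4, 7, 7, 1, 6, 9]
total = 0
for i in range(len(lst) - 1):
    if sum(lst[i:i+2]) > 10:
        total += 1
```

Let's trace through this code step by step.

Initialize: lst = [2, 4, 7, 7, 1, 6, 9]
Initialize: total = 0
Entering loop: for i in range(len(lst) - 1):
After iteration 1: i = 0, total = 0
After iteration 2: i = 1, total = 1
After iteration 3: i = 2, total = 2
After iteration 4: i = 3, total = 2
After iteration 5: i = 4, total = 2
After iteration 6: i = 5, total = 3
Loop ends.

Final answer: 3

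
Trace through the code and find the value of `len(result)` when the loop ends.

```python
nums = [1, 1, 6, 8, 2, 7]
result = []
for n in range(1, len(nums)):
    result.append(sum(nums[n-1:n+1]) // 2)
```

Let's trace through this code step by step.

Initialize: nums = [1, 1, 6, 8, 2, 7]
Initialize: result = []
Entering loop: for n in range(1, len(nums)):
After iteration 1: n = 1, result = [1]
After iteration 2: n = 2, result = [1, 3]
After iteration 3: n = 3, result = [1, 3, 7]
After iteration 4: n = 4, result = [1, 3, 7, 5]
After iteration 5: n = 5, result = [1, 3, 7, 5, 4]
Loop ends.
len(result) = 5

Final answer: 5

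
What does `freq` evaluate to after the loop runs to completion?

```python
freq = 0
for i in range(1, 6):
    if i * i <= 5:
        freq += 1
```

Let's trace through this code step by step.

Initialize: freq = 0
Entering loop: for i in range(1, 6):
After iteration 1: i = 1, freq = 1
After iteration 2: i = 2, freq = 2
After iteration 3: i = 3, freq = 2
After iteration 4: i = 4, freq = 2
After iteration 5: i = 5, freq = 2
Loop ends.

Final answer: 2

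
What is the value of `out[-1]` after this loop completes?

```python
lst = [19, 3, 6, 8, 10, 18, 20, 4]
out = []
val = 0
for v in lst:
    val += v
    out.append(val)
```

Let's trace through this code step by step.

Initialize: lst = [19, 3, 6, 8, 10, 18, 20, 4]
Initialize: out = []
Initialize: val = 0
Entering loop: for v in lst:
After iteration 1: v = 19, out = [19], val = 19
After iteration 2: v = 3, out = [19, 22], val = 22
After iteration 3: v = 6, out = [19, 22, 28], val = 28
After iteration 4: v = 8, out = [19, 22, 28, 36], val = 36
After iteration 5: v = 10, out = [19, 22, 28, 36, 46], val = 46
After iteration 6: v = 18, out = [19, 22, 28, 36, 46, 64], val = 64
After iteration 7: v = 20, out = [19, 22, 28, 36, 46, 64, 84], val = 84
After iteration 8: v = 4, out = [19, 22, 28, 36, 46, 64, 84, 88], val = 88
Loop ends.
out[-1] = 88

Final answer: 88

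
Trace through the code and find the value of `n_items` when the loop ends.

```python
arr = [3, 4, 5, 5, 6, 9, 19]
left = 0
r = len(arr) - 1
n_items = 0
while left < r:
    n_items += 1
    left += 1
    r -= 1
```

Let's trace through this code step by step.

Initialize: arr = [3, 4, 5, 5, 6, 9, 19]
Initialize: left = 0
Initialize: r = 6
Initialize: n_items = 0
Entering loop: while left < r:
After iteration 1: left = 1, r = 5, n_items = 1
After iteration 2: left = 2, r = 4, n_items = 2
After iteration 3: left = 3, r = 3, n_items = 3
Loop ends.

Final answer: 3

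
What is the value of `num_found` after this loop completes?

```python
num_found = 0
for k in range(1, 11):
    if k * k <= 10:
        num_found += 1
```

Let's trace through this code step by step.

Initialize: num_found = 0
Entering loop: for k in range(1, 11):
After iteration 1: k = 1, num_found = 1
After iteration 2: k = 2, num_found = 2
After iteration 3: k = 3, num_found = 3
After iteration 4: k = 4, num_found = 3
After iteration 5: k = 5, num_found = 3
After iteration 6: k = 6, num_found = 3
After iteration 7: k = 7, num_found = 3
After iteration 8: k = 8, num_found = 3
After iteration 9: k = 9, num_found = 3
After iteration 10: k = 10, num_found = 3
Loop ends.

Final answer: 3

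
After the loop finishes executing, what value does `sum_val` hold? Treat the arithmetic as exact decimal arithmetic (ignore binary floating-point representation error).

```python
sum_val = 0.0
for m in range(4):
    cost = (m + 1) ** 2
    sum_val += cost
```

Let's trace through this code step by step.

Initialize: sum_val = 0.0
Entering loop: for m in range(4):
After iteration 1: m = 0, sum_val = 1.0, cost = 1
After iteration 2: m = 1, sum_val = 5.0, cost = 4
After iteration 3: m = 2, sum_val = 14.0, cost = 9
After iteration 4: m = 3, sum_val = 30.0, cost = 16
Loop ends.

Final answer: 30.0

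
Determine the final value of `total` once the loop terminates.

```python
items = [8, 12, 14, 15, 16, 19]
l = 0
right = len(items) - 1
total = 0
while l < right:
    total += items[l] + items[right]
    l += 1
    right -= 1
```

Let's trace through this code step by step.

Initialize: items = [8, 12, 14, 15, 16, 19]
Initialize: l = 0
Initialize: right = 5
Initialize: total = 0
Entering loop: while l < right:
After iteration 1: l = 1, right = 4, total = 27
After iteration 2: l = 2, right = 3, total = 55
After iteration 3: l = 3, right = 2, total = 84
Loop ends.

Final answer: 84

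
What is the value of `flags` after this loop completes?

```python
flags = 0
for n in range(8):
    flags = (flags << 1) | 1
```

Let's trace through this code step by step.

Initialize: flags = 0
Entering loop: for n in range(8):
After iteration 1: n = 0, flags = 1
After iteration 2: n = 1, flags = 3
After iteration 3: n = 2, flags = 7
After iteration 4: n = 3, flags = 15
After iteration 5: n = 4, flags = 31
After iteration 6: n = 5, flags = 63
After iteration 7: n = 6, flags = 127
After iteration 8: n = 7, flags = 255
Loop ends.

Final answer: 255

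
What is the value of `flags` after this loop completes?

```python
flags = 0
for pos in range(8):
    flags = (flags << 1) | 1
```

Let's trace through this code step by step.

Initialize: flags = 0
Entering loop: for pos in range(8):
After iteration 1: pos = 0, flags = 1
After iteration 2: pos = 1, flags = 3
After iteration 3: pos = 2, flags = 7
After iteration 4: pos = 3, flags = 15
After iteration 5: pos = 4, flags = 31
After iteration 6: pos = 5, flags = 63
After iteration 7: pos = 6, flags = 127
After iteration 8: pos = 7, flags = 255
Loop ends.

Final answer: 255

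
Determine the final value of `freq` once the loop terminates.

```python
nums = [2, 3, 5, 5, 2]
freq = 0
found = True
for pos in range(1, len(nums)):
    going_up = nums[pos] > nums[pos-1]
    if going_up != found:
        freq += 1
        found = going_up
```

Let's trace through this code step by step.

Initialize: nums = [2, 3, 5, 5, 2]
Initialize: freq = 0
Initialize: found = True
Entering loop: for pos in range(1, len(nums)):
After iteration 1: pos = 1, freq = 0, found = True, going_up = True
After iteration 2: pos = 2, freq = 0, found = True, going_up = True
After iteration 3: pos = 3, freq = 1, found = False, going_up = False
After iteration 4: pos = 4, freq = 1, found = False, going_up = False
Loop ends.

Final answer: 1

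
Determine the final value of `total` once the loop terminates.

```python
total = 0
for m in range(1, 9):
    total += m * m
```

Let's trace through this code step by step.

Initialize: total = 0
Entering loop: for m in range(1, 9):
After iteration 1: m = 1, total = 1
After iteration 2: m = 2, total = 5
After iteration 3: m = 3, total = 14
After iteration 4: m = 4, total = 30
After iteration 5: m = 5, total = 55
After iteration 6: m = 6, total = 91
After iteration 7: m = 7, total = 140
After iteration 8: m = 8, total = 204
Loop ends.

Final answer: 204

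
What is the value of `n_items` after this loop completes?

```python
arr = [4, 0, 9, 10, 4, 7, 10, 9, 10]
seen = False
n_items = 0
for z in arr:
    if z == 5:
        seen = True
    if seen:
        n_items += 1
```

Let's trace through this code step by step.

Initialize: arr = [4, 0, 9, 10, 4, 7, 10, 9, 10]
Initialize: seen = False
Initialize: n_items = 0
Entering loop: for z in arr:
After iteration 1: z = 4, n_items = 0
After iteration 2: z = 0, n_items = 0
After iteration 3: z = 9, n_items = 0
After iteration 4: z = 10, n_items = 0
After iteration 5: z = 4, n_items = 0
After iteration 6: z = 7, n_items = 0
After iteration 7: z = 10, n_items = 0
After iteration 8: z = 9, n_items = 0
After iteration 9: z = 10, n_items = 0
Loop ends.

Final answer: 0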